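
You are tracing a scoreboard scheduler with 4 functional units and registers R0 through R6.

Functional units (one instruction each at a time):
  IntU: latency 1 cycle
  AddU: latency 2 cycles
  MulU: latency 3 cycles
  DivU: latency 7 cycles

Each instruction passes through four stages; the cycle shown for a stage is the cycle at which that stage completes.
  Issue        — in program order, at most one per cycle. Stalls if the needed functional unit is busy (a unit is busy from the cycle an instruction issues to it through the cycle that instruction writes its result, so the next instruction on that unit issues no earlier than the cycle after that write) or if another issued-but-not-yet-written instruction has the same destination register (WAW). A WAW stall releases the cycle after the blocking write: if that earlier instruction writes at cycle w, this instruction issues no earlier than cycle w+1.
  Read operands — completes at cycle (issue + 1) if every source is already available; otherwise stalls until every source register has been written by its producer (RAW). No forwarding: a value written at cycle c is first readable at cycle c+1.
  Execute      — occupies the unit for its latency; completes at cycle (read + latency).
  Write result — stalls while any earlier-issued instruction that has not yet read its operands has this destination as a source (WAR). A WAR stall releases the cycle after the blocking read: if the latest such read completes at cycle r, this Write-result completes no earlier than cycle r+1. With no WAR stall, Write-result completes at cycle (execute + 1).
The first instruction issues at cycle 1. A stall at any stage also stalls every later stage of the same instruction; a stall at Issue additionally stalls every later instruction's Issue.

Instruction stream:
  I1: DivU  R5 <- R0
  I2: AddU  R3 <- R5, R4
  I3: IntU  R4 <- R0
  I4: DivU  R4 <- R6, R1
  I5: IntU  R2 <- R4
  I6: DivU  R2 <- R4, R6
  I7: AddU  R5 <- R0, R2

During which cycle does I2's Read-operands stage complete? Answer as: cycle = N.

cycle = 11

[I1] 1/2/9/10
[I2] 2/11/13/14  (RAW R5: wait I1 write@10)
[I3] 3/4/5/12  (WAR R4: wait I2 read@11)
[I4] 13/14/21/22  (WAW R4: wait I3 write@12)
[I5] 14/23/24/25  (RAW R4: wait I4 write@22)
[I6] 26/27/34/35  (WAW R2: wait I5 write@25)
[I7] 27/36/38/39  (RAW R2: wait I6 write@35)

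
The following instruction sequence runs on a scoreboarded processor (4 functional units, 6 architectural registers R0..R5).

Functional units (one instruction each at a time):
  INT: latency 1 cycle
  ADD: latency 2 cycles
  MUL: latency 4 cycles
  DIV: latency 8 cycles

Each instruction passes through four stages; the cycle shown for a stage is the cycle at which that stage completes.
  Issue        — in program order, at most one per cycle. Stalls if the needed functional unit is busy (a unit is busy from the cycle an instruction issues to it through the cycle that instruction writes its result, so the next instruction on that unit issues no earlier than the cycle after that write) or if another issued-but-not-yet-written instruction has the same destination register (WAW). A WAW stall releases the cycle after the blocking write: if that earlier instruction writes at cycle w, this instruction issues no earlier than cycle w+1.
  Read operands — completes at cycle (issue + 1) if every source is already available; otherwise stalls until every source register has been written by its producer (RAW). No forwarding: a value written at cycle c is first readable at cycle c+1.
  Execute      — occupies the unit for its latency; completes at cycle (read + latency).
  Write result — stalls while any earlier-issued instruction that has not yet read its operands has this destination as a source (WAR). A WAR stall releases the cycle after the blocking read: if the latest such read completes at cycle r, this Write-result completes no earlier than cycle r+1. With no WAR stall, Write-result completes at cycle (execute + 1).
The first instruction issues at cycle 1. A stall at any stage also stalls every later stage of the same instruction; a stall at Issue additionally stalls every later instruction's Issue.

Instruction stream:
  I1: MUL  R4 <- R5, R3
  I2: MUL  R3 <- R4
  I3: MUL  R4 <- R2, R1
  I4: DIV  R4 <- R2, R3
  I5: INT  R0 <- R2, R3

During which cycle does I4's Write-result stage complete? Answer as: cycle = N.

cycle = 32

t=1  I1→MUL
t=2  I1 RO
t=6  I1 EX
t=7  I1 WR R4
t=8  I2→MUL
t=9  I2 RO
t=13  I2 EX
t=14  I2 WR R3
t=15  I3→MUL
t=16  I3 RO
t=20  I3 EX
t=21  I3 WR R4
t=22  I4→DIV
t=23  I4 RO | I5→INT
t=24  I5 RO
t=25  I5 EX
t=26  I5 WR R0
t=31  I4 EX
t=32  I4 WR R4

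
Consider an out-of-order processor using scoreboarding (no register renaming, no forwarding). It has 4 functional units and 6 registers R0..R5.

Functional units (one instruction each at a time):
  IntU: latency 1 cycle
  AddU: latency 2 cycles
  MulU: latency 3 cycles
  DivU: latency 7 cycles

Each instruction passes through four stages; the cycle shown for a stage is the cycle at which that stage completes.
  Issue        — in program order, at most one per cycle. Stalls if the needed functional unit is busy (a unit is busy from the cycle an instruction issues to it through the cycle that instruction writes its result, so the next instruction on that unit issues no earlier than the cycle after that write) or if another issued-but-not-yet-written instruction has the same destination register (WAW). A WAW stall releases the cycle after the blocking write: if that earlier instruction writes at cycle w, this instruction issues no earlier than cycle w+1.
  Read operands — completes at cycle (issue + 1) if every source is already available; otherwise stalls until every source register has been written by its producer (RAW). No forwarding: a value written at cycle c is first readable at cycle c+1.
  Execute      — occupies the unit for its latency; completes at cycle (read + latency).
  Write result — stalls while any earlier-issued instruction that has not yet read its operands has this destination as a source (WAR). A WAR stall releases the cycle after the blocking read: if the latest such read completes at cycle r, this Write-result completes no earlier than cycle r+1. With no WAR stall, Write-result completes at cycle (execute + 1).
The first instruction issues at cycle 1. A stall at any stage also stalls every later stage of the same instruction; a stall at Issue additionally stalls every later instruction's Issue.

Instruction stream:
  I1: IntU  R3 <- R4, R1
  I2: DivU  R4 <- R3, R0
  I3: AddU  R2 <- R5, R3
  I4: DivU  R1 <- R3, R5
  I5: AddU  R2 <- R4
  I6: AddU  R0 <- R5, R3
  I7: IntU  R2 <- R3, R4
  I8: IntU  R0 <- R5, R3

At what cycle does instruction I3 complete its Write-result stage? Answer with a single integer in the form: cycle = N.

t=1  issue I1 (IntU)
t=2  I1 read-ops | issue I2 (DivU)
t=3  I1 finished on IntU | issue I3 (AddU)
t=4  I1→R3
t=5  I2 read-ops | I3 read-ops
t=7  I3 finished on AddU
t=8  I3→R2
t=12  I2 finished on DivU
t=13  I2→R4
t=14  issue I4 (DivU)
t=15  I4 read-ops | issue I5 (AddU)
t=16  I5 read-ops
t=18  I5 finished on AddU
t=19  I5→R2
t=20  issue I6 (AddU)
t=21  I6 read-ops | issue I7 (IntU)
t=22  I4 finished on DivU | I7 read-ops
t=23  I4→R1 | I6 finished on AddU | I7 finished on IntU
t=24  I6→R0 | I7→R2
t=25  issue I8 (IntU)
t=26  I8 read-ops
t=27  I8 finished on IntU
t=28  I8→R0

cycle = 8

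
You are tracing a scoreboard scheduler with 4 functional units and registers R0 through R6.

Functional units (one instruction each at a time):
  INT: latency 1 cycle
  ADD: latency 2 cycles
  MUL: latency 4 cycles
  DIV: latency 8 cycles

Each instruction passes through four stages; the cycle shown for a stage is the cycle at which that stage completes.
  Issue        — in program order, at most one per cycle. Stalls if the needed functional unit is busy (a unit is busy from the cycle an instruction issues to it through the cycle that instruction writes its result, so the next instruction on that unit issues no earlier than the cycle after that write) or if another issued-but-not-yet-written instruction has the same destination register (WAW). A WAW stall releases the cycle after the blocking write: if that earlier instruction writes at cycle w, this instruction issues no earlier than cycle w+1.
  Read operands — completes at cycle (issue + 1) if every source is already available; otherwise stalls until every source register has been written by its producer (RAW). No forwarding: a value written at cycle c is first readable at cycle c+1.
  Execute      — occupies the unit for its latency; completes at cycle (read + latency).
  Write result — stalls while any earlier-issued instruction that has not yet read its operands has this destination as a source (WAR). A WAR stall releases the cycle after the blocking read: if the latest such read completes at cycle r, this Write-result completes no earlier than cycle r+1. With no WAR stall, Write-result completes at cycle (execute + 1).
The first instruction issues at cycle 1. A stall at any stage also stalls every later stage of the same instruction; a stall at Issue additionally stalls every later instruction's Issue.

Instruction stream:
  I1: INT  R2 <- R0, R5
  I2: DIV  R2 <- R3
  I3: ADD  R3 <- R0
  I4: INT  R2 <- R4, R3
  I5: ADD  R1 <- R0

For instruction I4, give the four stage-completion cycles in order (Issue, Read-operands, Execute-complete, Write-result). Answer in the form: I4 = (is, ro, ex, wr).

I4 = (16, 17, 18, 19)

[1] issue I1 (INT)
[2] I1 read-ops
[3] I1 finished on INT
[4] I1→R2
[5] issue I2 (DIV)
[6] I2 read-ops, issue I3 (ADD)
[7] I3 read-ops
[9] I3 finished on ADD
[10] I3→R3
[14] I2 finished on DIV
[15] I2→R2
[16] issue I4 (INT)
[17] I4 read-ops, issue I5 (ADD)
[18] I4 finished on INT, I5 read-ops
[19] I4→R2
[20] I5 finished on ADD
[21] I5→R1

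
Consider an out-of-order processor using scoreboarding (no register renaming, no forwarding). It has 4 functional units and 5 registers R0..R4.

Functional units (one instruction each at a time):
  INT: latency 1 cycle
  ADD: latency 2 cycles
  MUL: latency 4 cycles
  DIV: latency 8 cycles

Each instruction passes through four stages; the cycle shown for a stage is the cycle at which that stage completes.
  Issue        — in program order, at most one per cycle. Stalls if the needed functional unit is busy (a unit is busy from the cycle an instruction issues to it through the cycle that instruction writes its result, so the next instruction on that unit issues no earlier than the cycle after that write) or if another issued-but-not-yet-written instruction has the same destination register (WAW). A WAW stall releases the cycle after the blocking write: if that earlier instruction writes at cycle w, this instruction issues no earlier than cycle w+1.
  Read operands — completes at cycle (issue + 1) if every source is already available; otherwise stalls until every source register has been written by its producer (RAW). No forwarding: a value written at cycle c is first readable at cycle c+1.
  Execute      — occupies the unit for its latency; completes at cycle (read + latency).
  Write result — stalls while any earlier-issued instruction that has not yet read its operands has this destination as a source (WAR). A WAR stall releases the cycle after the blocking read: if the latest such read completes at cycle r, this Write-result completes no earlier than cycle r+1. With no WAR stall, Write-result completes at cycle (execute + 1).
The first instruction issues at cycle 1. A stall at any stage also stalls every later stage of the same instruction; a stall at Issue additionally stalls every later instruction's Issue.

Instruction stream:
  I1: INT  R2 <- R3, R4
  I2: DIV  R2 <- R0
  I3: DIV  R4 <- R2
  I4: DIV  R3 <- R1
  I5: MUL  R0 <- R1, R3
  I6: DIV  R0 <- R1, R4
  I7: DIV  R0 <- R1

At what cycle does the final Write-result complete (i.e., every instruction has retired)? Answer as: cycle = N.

cycle 1: I1→INT
cycle 2: I1 RO
cycle 3: I1 EX
cycle 4: I1 WR R2
cycle 5: I2→DIV
cycle 6: I2 RO
cycle 14: I2 EX
cycle 15: I2 WR R2
cycle 16: I3→DIV
cycle 17: I3 RO
cycle 25: I3 EX
cycle 26: I3 WR R4
cycle 27: I4→DIV
cycle 28: I4 RO | I5→MUL
cycle 36: I4 EX
cycle 37: I4 WR R3
cycle 38: I5 RO
cycle 42: I5 EX
cycle 43: I5 WR R0
cycle 44: I6→DIV
cycle 45: I6 RO
cycle 53: I6 EX
cycle 54: I6 WR R0
cycle 55: I7→DIV
cycle 56: I7 RO
cycle 64: I7 EX
cycle 65: I7 WR R0

cycle = 65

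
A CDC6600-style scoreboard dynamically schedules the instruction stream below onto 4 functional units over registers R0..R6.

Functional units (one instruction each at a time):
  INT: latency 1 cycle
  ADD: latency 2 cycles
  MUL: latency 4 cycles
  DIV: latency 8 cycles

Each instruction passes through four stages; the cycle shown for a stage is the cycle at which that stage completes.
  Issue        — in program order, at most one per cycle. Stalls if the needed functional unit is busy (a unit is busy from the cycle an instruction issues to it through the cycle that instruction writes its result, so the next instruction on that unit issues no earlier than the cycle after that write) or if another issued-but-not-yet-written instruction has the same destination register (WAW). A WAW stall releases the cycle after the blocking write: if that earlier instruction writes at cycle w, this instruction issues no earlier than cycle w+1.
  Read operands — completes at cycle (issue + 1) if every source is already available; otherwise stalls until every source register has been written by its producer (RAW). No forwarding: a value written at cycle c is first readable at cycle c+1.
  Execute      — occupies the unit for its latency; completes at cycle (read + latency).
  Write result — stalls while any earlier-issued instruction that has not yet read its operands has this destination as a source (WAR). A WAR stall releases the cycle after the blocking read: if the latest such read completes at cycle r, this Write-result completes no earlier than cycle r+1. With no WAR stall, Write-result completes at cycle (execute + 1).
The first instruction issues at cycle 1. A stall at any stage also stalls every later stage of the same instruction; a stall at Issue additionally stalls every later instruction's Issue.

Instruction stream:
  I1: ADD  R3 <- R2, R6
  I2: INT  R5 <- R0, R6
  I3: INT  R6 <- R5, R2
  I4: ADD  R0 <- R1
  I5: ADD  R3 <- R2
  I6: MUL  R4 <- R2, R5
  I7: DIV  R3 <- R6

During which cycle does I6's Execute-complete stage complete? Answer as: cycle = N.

cycle = 18

I1 -> (1, 2, 4, 5)
I2 -> (2, 3, 4, 5)
I3 -> (6, 7, 8, 9)  // struct: INT busy until I2 writes@5
I4 -> (7, 8, 10, 11)
I5 -> (12, 13, 15, 16)  // struct: ADD busy until I4 writes@11
I6 -> (13, 14, 18, 19)
I7 -> (17, 18, 26, 27)  // WAW R3: wait I5 write@16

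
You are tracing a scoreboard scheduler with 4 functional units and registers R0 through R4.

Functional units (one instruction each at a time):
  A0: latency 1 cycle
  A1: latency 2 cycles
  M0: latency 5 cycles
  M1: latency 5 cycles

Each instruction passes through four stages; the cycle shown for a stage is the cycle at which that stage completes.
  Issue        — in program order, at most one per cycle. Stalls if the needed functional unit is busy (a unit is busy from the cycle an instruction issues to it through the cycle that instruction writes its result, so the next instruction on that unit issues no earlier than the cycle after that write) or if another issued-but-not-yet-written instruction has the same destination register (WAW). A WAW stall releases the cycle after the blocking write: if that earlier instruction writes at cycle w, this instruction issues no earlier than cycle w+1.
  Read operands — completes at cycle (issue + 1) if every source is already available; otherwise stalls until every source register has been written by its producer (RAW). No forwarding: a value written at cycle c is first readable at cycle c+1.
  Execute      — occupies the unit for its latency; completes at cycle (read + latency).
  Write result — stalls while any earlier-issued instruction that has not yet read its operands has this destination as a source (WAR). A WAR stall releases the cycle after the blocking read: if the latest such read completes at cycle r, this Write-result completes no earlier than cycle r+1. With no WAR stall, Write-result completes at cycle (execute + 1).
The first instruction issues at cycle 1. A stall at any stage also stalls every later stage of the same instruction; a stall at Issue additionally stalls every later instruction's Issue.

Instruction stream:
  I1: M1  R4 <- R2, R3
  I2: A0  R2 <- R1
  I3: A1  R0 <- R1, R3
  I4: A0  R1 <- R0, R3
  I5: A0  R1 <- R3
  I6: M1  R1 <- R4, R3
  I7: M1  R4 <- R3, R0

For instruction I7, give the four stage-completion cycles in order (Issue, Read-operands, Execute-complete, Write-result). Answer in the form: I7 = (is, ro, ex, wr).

c1: I1 dispatched to M1
c2: I1 operands ready · I2 dispatched to A0
c3: I2 operands ready · I3 dispatched to A1
c4: I2 complete · I3 operands ready
c5: R2←I2
c6: I3 complete · I4 dispatched to A0
c7: I1 complete · R0←I3
c8: R4←I1 · I4 operands ready
c9: I4 complete
c10: R1←I4
c11: I5 dispatched to A0
c12: I5 operands ready
c13: I5 complete
c14: R1←I5
c15: I6 dispatched to M1
c16: I6 operands ready
c21: I6 complete
c22: R1←I6
c23: I7 dispatched to M1
c24: I7 operands ready
c29: I7 complete
c30: R4←I7

I7 = (23, 24, 29, 30)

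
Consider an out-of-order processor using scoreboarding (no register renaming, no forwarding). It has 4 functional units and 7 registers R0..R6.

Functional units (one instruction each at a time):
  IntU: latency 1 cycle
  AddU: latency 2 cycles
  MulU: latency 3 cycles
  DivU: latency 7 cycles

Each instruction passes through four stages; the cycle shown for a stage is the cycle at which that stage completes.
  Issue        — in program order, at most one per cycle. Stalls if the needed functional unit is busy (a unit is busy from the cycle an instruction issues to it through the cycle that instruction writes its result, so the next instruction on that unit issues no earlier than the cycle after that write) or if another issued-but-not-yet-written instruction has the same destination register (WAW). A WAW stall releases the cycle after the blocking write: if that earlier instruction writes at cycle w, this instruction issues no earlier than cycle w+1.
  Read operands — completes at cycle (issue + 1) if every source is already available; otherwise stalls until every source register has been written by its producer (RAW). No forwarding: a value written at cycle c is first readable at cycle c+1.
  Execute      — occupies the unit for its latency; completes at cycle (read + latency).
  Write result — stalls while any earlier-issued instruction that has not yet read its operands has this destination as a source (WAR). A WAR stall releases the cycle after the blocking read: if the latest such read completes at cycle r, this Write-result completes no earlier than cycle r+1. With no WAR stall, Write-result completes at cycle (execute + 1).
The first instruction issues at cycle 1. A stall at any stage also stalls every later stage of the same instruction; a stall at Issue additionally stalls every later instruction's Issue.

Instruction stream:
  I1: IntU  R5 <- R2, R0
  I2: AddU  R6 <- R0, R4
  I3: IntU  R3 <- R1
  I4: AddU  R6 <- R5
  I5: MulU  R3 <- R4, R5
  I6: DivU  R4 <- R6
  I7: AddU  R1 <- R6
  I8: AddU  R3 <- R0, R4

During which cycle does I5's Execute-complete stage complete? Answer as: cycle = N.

cycle = 13

I1: IS=1 RO=2 EX=3 WR=4
I2: IS=2 RO=3 EX=5 WR=6
I3: IS=5 RO=6 EX=7 WR=8  [struct: IntU busy until I1 writes@4]
I4: IS=7 RO=8 EX=10 WR=11  [struct: AddU busy until I2 writes@6]
I5: IS=9 RO=10 EX=13 WR=14  [WAW R3: wait I3 write@8]
I6: IS=10 RO=12 EX=19 WR=20  [RAW R6: wait I4 write@11]
I7: IS=12 RO=13 EX=15 WR=16  [struct: AddU busy until I4 writes@11]
I8: IS=17 RO=21 EX=23 WR=24  [struct: AddU busy until I7 writes@16; RAW R4: wait I6 write@20]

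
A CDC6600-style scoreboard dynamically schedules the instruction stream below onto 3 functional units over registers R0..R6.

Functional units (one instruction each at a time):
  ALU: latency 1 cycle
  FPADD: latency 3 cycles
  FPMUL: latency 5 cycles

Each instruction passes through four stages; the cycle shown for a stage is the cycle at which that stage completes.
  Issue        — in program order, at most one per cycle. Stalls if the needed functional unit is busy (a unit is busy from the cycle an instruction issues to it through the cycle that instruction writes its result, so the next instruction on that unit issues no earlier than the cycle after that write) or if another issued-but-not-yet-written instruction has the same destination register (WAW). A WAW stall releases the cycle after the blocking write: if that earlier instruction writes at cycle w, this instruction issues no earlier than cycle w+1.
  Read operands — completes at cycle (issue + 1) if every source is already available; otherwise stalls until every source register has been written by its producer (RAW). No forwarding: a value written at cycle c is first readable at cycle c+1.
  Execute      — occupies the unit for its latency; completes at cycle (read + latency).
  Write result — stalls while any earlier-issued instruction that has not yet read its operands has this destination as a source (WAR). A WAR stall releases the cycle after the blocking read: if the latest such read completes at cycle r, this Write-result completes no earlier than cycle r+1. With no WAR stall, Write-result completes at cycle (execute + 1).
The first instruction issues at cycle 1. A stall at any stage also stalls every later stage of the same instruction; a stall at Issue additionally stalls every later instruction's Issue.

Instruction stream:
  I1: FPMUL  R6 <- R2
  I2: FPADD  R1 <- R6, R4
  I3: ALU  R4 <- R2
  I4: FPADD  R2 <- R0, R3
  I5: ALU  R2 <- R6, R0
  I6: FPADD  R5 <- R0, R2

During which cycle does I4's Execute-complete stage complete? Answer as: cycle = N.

cycle = 18

c1: I1→FPMUL
c2: I1 RO · I2→FPADD
c3: I3→ALU
c4: I3 RO
c5: I3 EX
c7: I1 EX
c8: I1 WR R6
c9: I2 RO
c10: I3 WR R4
c12: I2 EX
c13: I2 WR R1
c14: I4→FPADD
c15: I4 RO
c18: I4 EX
c19: I4 WR R2
c20: I5→ALU
c21: I5 RO · I6→FPADD
c22: I5 EX
c23: I5 WR R2
c24: I6 RO
c27: I6 EX
c28: I6 WR R5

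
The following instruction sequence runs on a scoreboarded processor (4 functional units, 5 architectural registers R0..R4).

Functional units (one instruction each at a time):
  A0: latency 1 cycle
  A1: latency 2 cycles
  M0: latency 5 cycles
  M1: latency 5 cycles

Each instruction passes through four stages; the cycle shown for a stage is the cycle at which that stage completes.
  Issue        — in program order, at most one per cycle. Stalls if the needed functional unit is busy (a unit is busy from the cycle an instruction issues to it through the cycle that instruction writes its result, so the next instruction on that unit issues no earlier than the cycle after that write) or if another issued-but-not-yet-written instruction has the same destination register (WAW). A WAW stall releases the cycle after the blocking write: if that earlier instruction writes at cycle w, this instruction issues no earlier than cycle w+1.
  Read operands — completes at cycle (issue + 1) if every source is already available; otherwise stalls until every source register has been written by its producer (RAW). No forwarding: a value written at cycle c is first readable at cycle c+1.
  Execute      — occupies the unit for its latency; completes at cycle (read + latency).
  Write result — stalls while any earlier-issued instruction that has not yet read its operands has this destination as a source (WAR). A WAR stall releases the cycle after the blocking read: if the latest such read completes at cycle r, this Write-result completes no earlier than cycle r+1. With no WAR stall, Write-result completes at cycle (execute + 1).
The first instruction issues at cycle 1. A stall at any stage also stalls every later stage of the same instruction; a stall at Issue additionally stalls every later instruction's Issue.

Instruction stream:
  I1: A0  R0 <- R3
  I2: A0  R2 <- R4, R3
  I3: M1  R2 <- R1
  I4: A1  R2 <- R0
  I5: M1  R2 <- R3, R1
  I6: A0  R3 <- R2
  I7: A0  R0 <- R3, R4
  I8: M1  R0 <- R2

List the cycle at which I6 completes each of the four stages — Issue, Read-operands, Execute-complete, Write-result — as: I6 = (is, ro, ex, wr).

I6 = (23, 30, 31, 32)

c1: I1 issues→A0
c2: I1 reads
c3: I1 exec-done
c4: I1 writes R0
c5: I2 issues→A0
c6: I2 reads
c7: I2 exec-done
c8: I2 writes R2
c9: I3 issues→M1
c10: I3 reads
c15: I3 exec-done
c16: I3 writes R2
c17: I4 issues→A1
c18: I4 reads
c20: I4 exec-done
c21: I4 writes R2
c22: I5 issues→M1
c23: I5 reads | I6 issues→A0
c28: I5 exec-done
c29: I5 writes R2
c30: I6 reads
c31: I6 exec-done
c32: I6 writes R3
c33: I7 issues→A0
c34: I7 reads
c35: I7 exec-done
c36: I7 writes R0
c37: I8 issues→M1
c38: I8 reads
c43: I8 exec-done
c44: I8 writes R0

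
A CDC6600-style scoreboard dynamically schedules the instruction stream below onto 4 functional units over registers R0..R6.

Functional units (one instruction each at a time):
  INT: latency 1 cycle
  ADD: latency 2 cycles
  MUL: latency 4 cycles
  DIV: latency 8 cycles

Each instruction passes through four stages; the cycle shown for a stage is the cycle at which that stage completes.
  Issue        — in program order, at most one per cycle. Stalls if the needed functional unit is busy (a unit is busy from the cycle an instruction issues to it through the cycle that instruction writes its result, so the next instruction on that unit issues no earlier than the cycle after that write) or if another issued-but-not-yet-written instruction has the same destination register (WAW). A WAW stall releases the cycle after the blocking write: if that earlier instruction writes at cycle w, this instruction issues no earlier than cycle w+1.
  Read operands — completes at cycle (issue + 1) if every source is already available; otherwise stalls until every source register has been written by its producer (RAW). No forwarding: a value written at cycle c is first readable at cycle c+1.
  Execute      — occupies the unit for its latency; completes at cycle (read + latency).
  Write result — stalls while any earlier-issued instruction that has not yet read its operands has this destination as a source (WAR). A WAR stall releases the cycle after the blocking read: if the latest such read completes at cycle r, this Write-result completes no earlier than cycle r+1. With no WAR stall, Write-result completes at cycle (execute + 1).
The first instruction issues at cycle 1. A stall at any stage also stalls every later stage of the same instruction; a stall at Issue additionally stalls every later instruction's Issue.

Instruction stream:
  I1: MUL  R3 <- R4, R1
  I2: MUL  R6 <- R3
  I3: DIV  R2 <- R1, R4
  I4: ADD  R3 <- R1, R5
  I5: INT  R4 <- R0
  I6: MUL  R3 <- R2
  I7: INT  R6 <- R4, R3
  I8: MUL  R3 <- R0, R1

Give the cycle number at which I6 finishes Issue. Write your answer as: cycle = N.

I1  is:1  ro:2  ex:6  wr:7
I2  is:8  ro:9  ex:13  wr:14  — struct: MUL busy until I1 writes@7
I3  is:9  ro:10  ex:18  wr:19
I4  is:10  ro:11  ex:13  wr:14
I5  is:11  ro:12  ex:13  wr:14
I6  is:15  ro:20  ex:24  wr:25  — WAW R3: wait I4 write@14, RAW R2: wait I3 write@19
I7  is:16  ro:26  ex:27  wr:28  — RAW R3: wait I6 write@25
I8  is:26  ro:27  ex:31  wr:32  — struct: MUL busy until I6 writes@25

cycle = 15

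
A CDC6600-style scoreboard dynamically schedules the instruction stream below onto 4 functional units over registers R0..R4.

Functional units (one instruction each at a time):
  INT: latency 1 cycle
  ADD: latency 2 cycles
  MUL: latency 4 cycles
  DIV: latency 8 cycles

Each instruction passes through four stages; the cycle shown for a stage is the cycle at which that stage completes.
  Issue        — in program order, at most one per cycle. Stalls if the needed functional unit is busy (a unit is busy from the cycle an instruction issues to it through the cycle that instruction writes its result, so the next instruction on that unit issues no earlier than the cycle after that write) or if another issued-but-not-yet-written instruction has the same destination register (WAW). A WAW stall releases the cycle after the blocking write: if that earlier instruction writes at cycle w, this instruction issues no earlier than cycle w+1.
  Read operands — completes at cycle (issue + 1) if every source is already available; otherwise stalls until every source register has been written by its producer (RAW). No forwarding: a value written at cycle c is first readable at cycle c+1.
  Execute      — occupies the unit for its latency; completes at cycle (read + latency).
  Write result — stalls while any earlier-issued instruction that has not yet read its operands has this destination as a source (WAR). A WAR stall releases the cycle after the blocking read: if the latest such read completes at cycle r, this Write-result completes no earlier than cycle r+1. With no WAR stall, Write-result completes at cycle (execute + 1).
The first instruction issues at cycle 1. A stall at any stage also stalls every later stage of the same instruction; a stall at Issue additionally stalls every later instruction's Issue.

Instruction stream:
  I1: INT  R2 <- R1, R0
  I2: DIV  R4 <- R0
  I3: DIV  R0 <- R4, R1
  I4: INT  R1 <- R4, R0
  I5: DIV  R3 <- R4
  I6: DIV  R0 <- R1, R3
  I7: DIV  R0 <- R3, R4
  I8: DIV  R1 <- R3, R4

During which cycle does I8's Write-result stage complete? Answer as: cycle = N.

cycle = 67

1) issue 1, read 2, done 3, write 4
2) issue 2, read 3, done 11, write 12
3) issue 13, read 14, done 22, write 23  <struct: DIV busy until I2 writes@12>
4) issue 14, read 24, done 25, write 26  <RAW R0: wait I3 write@23>
5) issue 24, read 25, done 33, write 34  <struct: DIV busy until I3 writes@23>
6) issue 35, read 36, done 44, write 45  <struct: DIV busy until I5 writes@34>
7) issue 46, read 47, done 55, write 56  <struct: DIV busy until I6 writes@45>
8) issue 57, read 58, done 66, write 67  <struct: DIV busy until I7 writes@56>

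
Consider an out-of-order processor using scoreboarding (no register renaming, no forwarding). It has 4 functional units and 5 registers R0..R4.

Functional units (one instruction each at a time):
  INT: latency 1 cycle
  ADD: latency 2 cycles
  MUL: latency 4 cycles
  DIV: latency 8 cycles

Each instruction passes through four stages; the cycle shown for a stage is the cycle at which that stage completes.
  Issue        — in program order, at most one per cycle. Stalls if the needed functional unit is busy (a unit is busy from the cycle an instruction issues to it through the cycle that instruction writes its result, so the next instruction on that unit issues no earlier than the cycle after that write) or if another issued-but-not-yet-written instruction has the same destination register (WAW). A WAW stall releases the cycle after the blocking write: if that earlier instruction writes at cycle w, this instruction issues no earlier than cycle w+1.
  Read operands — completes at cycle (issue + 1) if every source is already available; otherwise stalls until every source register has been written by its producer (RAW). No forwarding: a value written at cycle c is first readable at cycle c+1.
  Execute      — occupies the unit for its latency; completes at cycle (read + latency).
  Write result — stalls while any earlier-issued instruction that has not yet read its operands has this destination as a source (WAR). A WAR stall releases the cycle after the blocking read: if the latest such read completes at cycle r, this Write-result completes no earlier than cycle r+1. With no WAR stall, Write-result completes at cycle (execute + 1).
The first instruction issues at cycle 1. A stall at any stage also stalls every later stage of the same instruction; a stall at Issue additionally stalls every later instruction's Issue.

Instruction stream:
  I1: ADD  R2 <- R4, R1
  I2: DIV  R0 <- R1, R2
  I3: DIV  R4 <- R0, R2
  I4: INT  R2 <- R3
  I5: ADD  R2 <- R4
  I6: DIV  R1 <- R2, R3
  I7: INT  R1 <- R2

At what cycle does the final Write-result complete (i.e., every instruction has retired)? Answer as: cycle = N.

cycle = 44

cycle 1: I1→ADD
cycle 2: I1 RO; I2→DIV
cycle 4: I1 EX
cycle 5: I1 WR R2
cycle 6: I2 RO
cycle 14: I2 EX
cycle 15: I2 WR R0
cycle 16: I3→DIV
cycle 17: I3 RO; I4→INT
cycle 18: I4 RO
cycle 19: I4 EX
cycle 20: I4 WR R2
cycle 21: I5→ADD
cycle 25: I3 EX
cycle 26: I3 WR R4
cycle 27: I5 RO; I6→DIV
cycle 29: I5 EX
cycle 30: I5 WR R2
cycle 31: I6 RO
cycle 39: I6 EX
cycle 40: I6 WR R1
cycle 41: I7→INT
cycle 42: I7 RO
cycle 43: I7 EX
cycle 44: I7 WR R1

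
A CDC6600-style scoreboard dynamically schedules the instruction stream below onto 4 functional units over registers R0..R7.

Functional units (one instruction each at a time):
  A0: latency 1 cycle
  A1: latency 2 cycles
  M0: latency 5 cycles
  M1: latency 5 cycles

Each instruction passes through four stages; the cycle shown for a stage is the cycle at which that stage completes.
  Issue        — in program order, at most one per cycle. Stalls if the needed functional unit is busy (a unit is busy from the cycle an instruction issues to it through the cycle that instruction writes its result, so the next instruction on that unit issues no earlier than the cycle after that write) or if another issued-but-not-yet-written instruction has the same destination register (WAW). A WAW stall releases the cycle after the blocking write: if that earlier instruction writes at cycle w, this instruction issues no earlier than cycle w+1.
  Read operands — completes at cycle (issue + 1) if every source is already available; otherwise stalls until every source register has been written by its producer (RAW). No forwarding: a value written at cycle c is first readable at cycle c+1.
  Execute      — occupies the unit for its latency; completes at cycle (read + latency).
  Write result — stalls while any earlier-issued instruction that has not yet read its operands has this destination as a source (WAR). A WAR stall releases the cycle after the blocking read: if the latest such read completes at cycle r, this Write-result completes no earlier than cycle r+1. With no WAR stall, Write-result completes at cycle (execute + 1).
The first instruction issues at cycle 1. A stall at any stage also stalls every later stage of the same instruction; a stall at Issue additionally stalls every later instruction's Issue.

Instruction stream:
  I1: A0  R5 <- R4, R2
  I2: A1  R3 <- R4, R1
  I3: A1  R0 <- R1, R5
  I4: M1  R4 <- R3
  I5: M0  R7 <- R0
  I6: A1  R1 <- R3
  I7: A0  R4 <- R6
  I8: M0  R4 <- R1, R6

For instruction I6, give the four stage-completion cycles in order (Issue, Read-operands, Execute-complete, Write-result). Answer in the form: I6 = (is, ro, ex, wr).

I6 = (12, 13, 15, 16)

cycle 1: I1 issues→A0
cycle 2: I1 reads · I2 issues→A1
cycle 3: I1 exec-done · I2 reads
cycle 4: I1 writes R5
cycle 5: I2 exec-done
cycle 6: I2 writes R3
cycle 7: I3 issues→A1
cycle 8: I3 reads · I4 issues→M1
cycle 9: I4 reads · I5 issues→M0
cycle 10: I3 exec-done
cycle 11: I3 writes R0
cycle 12: I5 reads · I6 issues→A1
cycle 13: I6 reads
cycle 14: I4 exec-done
cycle 15: I4 writes R4 · I6 exec-done
cycle 16: I6 writes R1 · I7 issues→A0
cycle 17: I5 exec-done · I7 reads
cycle 18: I5 writes R7 · I7 exec-done
cycle 19: I7 writes R4
cycle 20: I8 issues→M0
cycle 21: I8 reads
cycle 26: I8 exec-done
cycle 27: I8 writes R4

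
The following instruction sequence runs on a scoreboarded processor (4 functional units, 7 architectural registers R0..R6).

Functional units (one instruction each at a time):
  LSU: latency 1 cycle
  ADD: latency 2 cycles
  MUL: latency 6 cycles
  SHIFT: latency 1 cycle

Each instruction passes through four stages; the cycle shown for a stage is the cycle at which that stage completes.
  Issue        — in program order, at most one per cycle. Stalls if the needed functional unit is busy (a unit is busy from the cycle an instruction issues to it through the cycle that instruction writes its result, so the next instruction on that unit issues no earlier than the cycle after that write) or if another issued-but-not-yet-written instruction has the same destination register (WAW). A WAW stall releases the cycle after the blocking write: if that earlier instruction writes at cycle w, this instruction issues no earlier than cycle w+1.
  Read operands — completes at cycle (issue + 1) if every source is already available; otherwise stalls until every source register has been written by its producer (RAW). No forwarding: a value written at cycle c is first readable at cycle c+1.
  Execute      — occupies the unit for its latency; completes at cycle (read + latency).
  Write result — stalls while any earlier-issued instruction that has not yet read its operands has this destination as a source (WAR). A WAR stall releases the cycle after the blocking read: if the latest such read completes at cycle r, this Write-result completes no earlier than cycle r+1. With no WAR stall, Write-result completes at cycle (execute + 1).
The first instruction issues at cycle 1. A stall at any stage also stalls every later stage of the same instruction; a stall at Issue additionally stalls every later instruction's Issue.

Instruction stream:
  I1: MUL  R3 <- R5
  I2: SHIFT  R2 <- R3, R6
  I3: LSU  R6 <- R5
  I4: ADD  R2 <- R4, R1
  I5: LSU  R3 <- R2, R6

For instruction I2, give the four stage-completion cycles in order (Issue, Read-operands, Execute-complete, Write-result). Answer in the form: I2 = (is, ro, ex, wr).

c1: I1 issues→MUL
c2: I1 reads · I2 issues→SHIFT
c3: I3 issues→LSU
c4: I3 reads
c5: I3 exec-done
c8: I1 exec-done
c9: I1 writes R3
c10: I2 reads
c11: I2 exec-done · I3 writes R6
c12: I2 writes R2
c13: I4 issues→ADD
c14: I4 reads · I5 issues→LSU
c16: I4 exec-done
c17: I4 writes R2
c18: I5 reads
c19: I5 exec-done
c20: I5 writes R3

I2 = (2, 10, 11, 12)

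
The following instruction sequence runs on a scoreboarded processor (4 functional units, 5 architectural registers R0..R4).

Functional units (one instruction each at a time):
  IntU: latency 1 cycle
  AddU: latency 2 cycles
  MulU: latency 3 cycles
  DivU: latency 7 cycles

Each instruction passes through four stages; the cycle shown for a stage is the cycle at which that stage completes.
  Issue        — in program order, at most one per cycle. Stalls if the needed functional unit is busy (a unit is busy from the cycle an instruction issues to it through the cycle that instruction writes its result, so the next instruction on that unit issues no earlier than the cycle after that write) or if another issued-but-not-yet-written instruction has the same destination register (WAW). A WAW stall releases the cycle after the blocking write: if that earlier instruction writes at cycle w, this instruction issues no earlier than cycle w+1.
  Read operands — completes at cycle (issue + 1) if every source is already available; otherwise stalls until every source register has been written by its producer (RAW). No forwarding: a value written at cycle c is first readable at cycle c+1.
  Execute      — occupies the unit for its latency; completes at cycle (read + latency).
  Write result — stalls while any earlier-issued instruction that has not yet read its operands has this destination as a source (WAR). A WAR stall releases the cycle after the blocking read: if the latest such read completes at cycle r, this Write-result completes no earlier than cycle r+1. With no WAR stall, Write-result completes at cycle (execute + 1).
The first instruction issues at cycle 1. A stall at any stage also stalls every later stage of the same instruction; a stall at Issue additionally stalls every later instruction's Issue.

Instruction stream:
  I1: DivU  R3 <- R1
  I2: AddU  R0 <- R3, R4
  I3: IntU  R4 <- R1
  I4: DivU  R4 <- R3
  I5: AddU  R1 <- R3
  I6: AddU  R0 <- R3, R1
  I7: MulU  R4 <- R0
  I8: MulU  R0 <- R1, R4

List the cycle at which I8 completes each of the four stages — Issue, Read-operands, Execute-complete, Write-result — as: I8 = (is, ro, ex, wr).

I8 = (30, 31, 34, 35)

t=1  I1→DivU
t=2  I1 RO; I2→AddU
t=3  I3→IntU
t=4  I3 RO
t=5  I3 EX
t=9  I1 EX
t=10  I1 WR R3
t=11  I2 RO
t=12  I3 WR R4
t=13  I2 EX; I4→DivU
t=14  I2 WR R0; I4 RO
t=15  I5→AddU
t=16  I5 RO
t=18  I5 EX
t=19  I5 WR R1
t=20  I6→AddU
t=21  I4 EX; I6 RO
t=22  I4 WR R4
t=23  I6 EX; I7→MulU
t=24  I6 WR R0
t=25  I7 RO
t=28  I7 EX
t=29  I7 WR R4
t=30  I8→MulU
t=31  I8 RO
t=34  I8 EX
t=35  I8 WR R0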